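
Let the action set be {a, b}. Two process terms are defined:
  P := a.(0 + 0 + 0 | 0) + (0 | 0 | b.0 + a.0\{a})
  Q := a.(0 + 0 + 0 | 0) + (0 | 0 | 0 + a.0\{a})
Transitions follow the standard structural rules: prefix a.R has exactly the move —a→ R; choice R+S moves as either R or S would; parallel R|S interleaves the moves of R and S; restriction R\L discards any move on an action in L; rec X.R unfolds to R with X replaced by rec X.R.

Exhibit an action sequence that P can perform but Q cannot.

b

LTS(P): 4 reachable states
  m0 = a.(0 + 0 + 0 | 0) + (0 | 0 | b.0 + a.0\{a}) ⊢ -a-> m1, -a-> m2, -b-> m3
  m1 = 0 + 0 + 0 | 0 ⊢ ·
  m2 = 0\{a} ⊢ ·
  m3 = 0 | 0 | 0 ⊢ ·
LTS(Q): 3 reachable states
  n0 = a.(0 + 0 + 0 | 0) + (0 | 0 | 0 + a.0\{a}) ⊢ -a-> n1, -a-> n2
  n1 = 0 + 0 + 0 | 0 ⊢ ·
  n2 = 0\{a} ⊢ ·
Executing b from P (initial set {m0}):
  step 1 (b): {m3}
  P completes σ.
Executing b from Q (initial set {n0}):
  step 1 (b): no successor for Q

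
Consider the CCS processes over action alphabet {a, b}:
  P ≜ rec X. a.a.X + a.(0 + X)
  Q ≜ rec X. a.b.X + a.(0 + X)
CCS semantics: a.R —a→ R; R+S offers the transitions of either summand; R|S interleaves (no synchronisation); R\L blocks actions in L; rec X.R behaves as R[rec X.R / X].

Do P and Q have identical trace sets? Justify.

LTS(P): 3 reachable states
  u0 = rec X. a.a.X + a.(0 + X) :: ··a··> u1, ··a··> u2
  u1 = 0 + (rec X. a.a.X + a.(0 + X)) :: ··a··> u1, ··a··> u2
  u2 = a.(rec X. a.a.X + a.(0 + X)) :: ··a··> u0
LTS(Q): 3 reachable states
  v0 = rec X. a.b.X + a.(0 + X) :: ··a··> v1, ··a··> v2
  v1 = 0 + (rec X. a.b.X + a.(0 + X)) :: ··a··> v1, ··a··> v2
  v2 = b.(rec X. a.b.X + a.(0 + X)) :: ··b··> v0
Run σ = ⟨ab⟩ on Q: start {v0}
  step 1 (a): {v1, v2}
  step 2 (b): {v0}
  ✓ Q
Run σ = ⟨ab⟩ on P: start {u0}
  step 1 (a): {u1, u2}
  step 2 (b): ∅  — P cannot continue

trace-distinct — witness ⟨ab⟩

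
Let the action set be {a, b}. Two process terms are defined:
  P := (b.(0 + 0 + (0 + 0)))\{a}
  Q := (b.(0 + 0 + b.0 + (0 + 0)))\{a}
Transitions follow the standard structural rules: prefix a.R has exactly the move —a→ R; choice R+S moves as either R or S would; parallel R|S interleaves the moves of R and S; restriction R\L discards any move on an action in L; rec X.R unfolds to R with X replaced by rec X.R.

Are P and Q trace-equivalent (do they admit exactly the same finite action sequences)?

LTS(P): 2 reachable states
  u0 = (b.(0 + 0 + (0 + 0)))\{a} ⊢ ··b··> u1
  u1 = (0 + 0 + (0 + 0))\{a} ⊢ ∅
LTS(Q): 3 reachable states
  v0 = (b.(0 + 0 + b.0 + (0 + 0)))\{a} ⊢ ··b··> v1
  v1 = (0 + 0 + b.0 + (0 + 0))\{a} ⊢ ··b··> v2
  v2 = 0\{a} ⊢ ∅
Trace ⟨bb⟩ through Q, begin at {v0}:
  step 1 (b): {v1}
  step 2 (b): {v2}
  — Q admits the full trace.
Trace ⟨bb⟩ through P, begin at {u0}:
  step 1 (b): {u1}
  step 2 (b): no successor for P

NO — witness ⟨bb⟩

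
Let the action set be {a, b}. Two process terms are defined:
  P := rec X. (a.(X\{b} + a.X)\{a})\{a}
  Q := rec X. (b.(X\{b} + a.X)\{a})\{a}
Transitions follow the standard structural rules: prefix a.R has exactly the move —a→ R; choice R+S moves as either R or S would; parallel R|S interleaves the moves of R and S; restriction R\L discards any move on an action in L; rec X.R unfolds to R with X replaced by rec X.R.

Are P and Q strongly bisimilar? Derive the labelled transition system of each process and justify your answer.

LTS(P): 1 reachable states
  m0 = rec X. (a.(X\{b} + a.X)\{a})\{a} has moves (no moves)
LTS(Q): 2 reachable states
  n0 = rec X. (b.(X\{b} + a.X)\{a})\{a} has moves =b=> n1
  n1 = ((rec X. (b.(X\{b} + a.X)\{a})\{a})\{b} + a.(rec X. (b.(X\{b} + a.X)\{a})\{a}))\{a}\{a} has moves (no moves)
Coarsest stable partition (strong bisimilarity classes):
  B0 = {m0, n1}
  B1 = {n0}
m0 ∈ B0, n0 ∈ B1 → different blocks

P ≁ Q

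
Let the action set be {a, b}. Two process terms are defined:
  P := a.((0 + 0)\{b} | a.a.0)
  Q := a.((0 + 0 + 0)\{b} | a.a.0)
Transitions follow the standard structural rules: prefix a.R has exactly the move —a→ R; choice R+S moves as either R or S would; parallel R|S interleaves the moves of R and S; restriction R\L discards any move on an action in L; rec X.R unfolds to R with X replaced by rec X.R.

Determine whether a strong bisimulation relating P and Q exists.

P's transition system — 4 states:
  m0 = a.((0 + 0)\{b} | a.a.0) ⊢ ··a··> m1
  m1 = (0 + 0)\{b} | a.a.0 ⊢ ··a··> m2
  m2 = (0 + 0)\{b} | a.0 ⊢ ··a··> m3
  m3 = (0 + 0)\{b} | 0 ⊢ (no moves)
Q's transition system — 4 states:
  n0 = a.((0 + 0 + 0)\{b} | a.a.0) ⊢ ··a··> n1
  n1 = (0 + 0 + 0)\{b} | a.a.0 ⊢ ··a··> n2
  n2 = (0 + 0 + 0)\{b} | a.0 ⊢ ··a··> n3
  n3 = (0 + 0 + 0)\{b} | 0 ⊢ (no moves)
Bisimilarity quotient blocks:
  B0 = {m0, n0}
  B1 = {m1, n1}
  B2 = {m2, n2}
  B3 = {m3, n3}
m0 ∈ B0, n0 ∈ B0 → same block

bisimilar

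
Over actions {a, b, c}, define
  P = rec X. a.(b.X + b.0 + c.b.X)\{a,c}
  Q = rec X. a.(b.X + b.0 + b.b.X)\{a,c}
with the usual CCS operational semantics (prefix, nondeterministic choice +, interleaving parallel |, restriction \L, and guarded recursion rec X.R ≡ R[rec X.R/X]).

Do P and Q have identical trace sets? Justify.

traces(P) ≠ traces(Q) — witness ⟨abb⟩

LTS(P): 4 reachable states
  u0 = rec X. a.(b.X + b.0 + c.b.X)\{a,c} ⊢ =a=> u1
  u1 = (b.(rec X. a.(b.X + b.0 + c.b.X)\{a,c}) + b.0 + c.b.(rec X. a.(b.X + b.0 + c.b.X)\{a,c}))\{a,c} ⊢ =b=> u2, =b=> u3
  u2 = (rec X. a.(b.X + b.0 + c.b.X)\{a,c})\{a,c} ⊢ deadlocked
  u3 = 0\{a,c} ⊢ deadlocked
LTS(Q): 5 reachable states
  v0 = rec X. a.(b.X + b.0 + b.b.X)\{a,c} ⊢ =a=> v1
  v1 = (b.(rec X. a.(b.X + b.0 + b.b.X)\{a,c}) + b.0 + b.b.(rec X. a.(b.X + b.0 + b.b.X)\{a,c}))\{a,c} ⊢ =b=> v2, =b=> v3, =b=> v4
  v2 = (b.(rec X. a.(b.X + b.0 + b.b.X)\{a,c}))\{a,c} ⊢ =b=> v3
  v3 = (rec X. a.(b.X + b.0 + b.b.X)\{a,c})\{a,c} ⊢ deadlocked
  v4 = 0\{a,c} ⊢ deadlocked
Run σ = ⟨abb⟩ on Q: start {v0}
  [1] a ⇒ {v1}
  [2] b ⇒ {v2, v3, v4}
  [3] b ⇒ {v3}
  Q completes σ.
Run σ = ⟨abb⟩ on P: start {u0}
  [1] a ⇒ {u1}
  [2] b ⇒ {u2, u3}
  [3] b ⇒ ∅  — P cannot continue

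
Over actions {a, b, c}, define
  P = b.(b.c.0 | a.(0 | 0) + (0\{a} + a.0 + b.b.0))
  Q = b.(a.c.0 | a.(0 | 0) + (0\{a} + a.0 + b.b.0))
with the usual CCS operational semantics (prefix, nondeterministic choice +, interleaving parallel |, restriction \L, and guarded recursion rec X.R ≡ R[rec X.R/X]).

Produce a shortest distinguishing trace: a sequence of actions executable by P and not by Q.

Reachable graph of P (9 states):
  u0 = b.(b.c.0 | a.(0 | 0) + (0\{a} + a.0 + b.b.0)) ⊢ --b--▸ u1
  u1 = b.c.0 | a.(0 | 0) + (0\{a} + a.0 + b.b.0) ⊢ --a--▸ u2, --a--▸ u3, --b--▸ u4, --b--▸ u5
  u2 = 0 ⊢ stopped
  u3 = b.c.0 | (0 | 0) ⊢ --b--▸ u6
  u4 = b.0 ⊢ --b--▸ u2
  u5 = c.0 | a.(0 | 0) ⊢ --a--▸ u6, --c--▸ u7
  u6 = c.0 | (0 | 0) ⊢ --c--▸ u8
  u7 = 0 | a.(0 | 0) ⊢ --a--▸ u8
  u8 = 0 | (0 | 0) ⊢ stopped
Reachable graph of Q (9 states):
  v0 = b.(a.c.0 | a.(0 | 0) + (0\{a} + a.0 + b.b.0)) ⊢ --b--▸ v1
  v1 = a.c.0 | a.(0 | 0) + (0\{a} + a.0 + b.b.0) ⊢ --a--▸ v2, --a--▸ v3, --a--▸ v4, --b--▸ v5
  v2 = 0 ⊢ stopped
  v3 = a.c.0 | (0 | 0) ⊢ --a--▸ v6
  v4 = c.0 | a.(0 | 0) ⊢ --a--▸ v6, --c--▸ v7
  v5 = b.0 ⊢ --b--▸ v2
  v6 = c.0 | (0 | 0) ⊢ --c--▸ v8
  v7 = 0 | a.(0 | 0) ⊢ --a--▸ v8
  v8 = 0 | (0 | 0) ⊢ stopped
Run σ = ⟨bab⟩ on P: start {u0}
  after b @ step 1: {u1}
  after a @ step 2: {u2, u3}
  after b @ step 3: {u6}
  — P admits the full trace.
Run σ = ⟨bab⟩ on Q: start {v0}
  after b @ step 1: {v1}
  after a @ step 2: {v2, v3, v4}
  after b @ step 3: ∅  — Q cannot continue

bab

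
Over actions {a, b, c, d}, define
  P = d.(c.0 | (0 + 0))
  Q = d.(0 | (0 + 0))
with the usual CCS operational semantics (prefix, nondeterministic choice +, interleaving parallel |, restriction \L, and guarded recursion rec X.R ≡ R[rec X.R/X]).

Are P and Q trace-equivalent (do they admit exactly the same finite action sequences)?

trace-distinct — witness ⟨dc⟩

Reachable graph of P (3 states):
  m0 = d.(c.0 | (0 + 0)) has moves --d--▸ m1
  m1 = c.0 | (0 + 0) has moves --c--▸ m2
  m2 = 0 | (0 + 0) has moves ·
Reachable graph of Q (2 states):
  n0 = d.(0 | (0 + 0)) has moves --d--▸ n1
  n1 = 0 | (0 + 0) has moves ·
Executing dc from P (initial set {m0}):
  step 1 (d): {m1}
  step 2 (c): {m2}
  P completes σ.
Executing dc from Q (initial set {n0}):
  step 1 (d): {n1}
  step 2 (c): ∅ (Q stuck)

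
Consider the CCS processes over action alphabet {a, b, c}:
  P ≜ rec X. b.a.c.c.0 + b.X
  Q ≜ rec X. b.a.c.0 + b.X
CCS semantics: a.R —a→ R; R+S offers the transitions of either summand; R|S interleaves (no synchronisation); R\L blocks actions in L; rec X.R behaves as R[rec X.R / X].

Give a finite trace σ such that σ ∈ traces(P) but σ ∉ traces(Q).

LTS(P): 5 reachable states
  s0 = rec X. b.a.c.c.0 + b.X | ··b··> s0, ··b··> s1
  s1 = a.c.c.0 | ··a··> s2
  s2 = c.c.0 | ··c··> s3
  s3 = c.0 | ··c··> s4
  s4 = 0 | (no moves)
LTS(Q): 4 reachable states
  t0 = rec X. b.a.c.0 + b.X | ··b··> t0, ··b··> t1
  t1 = a.c.0 | ··a··> t2
  t2 = c.0 | ··c··> t3
  t3 = 0 | (no moves)
Trace ⟨bacc⟩ through P, begin at {s0}:
  step 1 (b): {s0, s1}
  step 2 (a): {s2}
  step 3 (c): {s3}
  step 4 (c): {s4}
  P completes σ.
Trace ⟨bacc⟩ through Q, begin at {t0}:
  step 1 (b): {t0, t1}
  step 2 (a): {t2}
  step 3 (c): {t3}
  step 4 (c): ∅ (Q stuck)

bacc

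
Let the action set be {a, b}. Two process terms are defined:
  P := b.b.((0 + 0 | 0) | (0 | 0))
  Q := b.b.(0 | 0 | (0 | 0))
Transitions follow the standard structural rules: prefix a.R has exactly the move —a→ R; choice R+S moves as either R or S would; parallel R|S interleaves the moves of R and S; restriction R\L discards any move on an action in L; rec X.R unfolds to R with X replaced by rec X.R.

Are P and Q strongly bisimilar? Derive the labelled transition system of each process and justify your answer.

P's transition system — 3 states:
  s0 = b.b.((0 + 0 | 0) | (0 | 0)) :: —b→ s1
  s1 = b.((0 + 0 | 0) | (0 | 0)) :: —b→ s2
  s2 = (0 + 0 | 0) | (0 | 0) :: stopped
Q's transition system — 3 states:
  t0 = b.b.(0 | 0 | (0 | 0)) :: —b→ t1
  t1 = b.(0 | 0 | (0 | 0)) :: —b→ t2
  t2 = 0 | 0 | (0 | 0) :: stopped
Bisimilarity quotient blocks:
  B0 = {s0, t0}
  B1 = {s1, t1}
  B2 = {s2, t2}
s0 ∈ B0, t0 ∈ B0 → same block

YES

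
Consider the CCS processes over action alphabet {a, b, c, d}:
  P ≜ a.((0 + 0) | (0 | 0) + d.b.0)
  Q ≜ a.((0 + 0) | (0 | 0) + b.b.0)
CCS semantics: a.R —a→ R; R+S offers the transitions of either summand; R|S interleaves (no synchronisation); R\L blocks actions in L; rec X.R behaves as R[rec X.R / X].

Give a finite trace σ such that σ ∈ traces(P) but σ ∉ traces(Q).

Reachable graph of P (4 states):
  p0 = a.((0 + 0) | (0 | 0) + d.b.0) | =a=> p1
  p1 = (0 + 0) | (0 | 0) + d.b.0 | =d=> p2
  p2 = b.0 | =b=> p3
  p3 = 0 | ∅
Reachable graph of Q (4 states):
  q0 = a.((0 + 0) | (0 | 0) + b.b.0) | =a=> q1
  q1 = (0 + 0) | (0 | 0) + b.b.0 | =b=> q2
  q2 = b.0 | =b=> q3
  q3 = 0 | ∅
Trace ⟨ad⟩ through P, begin at {p0}:
  [1] a ⇒ {p1}
  [2] d ⇒ {p2}
  P completes σ.
Trace ⟨ad⟩ through Q, begin at {q0}:
  [1] a ⇒ {q1}
  [2] d ⇒ ∅ (Q stuck)

ad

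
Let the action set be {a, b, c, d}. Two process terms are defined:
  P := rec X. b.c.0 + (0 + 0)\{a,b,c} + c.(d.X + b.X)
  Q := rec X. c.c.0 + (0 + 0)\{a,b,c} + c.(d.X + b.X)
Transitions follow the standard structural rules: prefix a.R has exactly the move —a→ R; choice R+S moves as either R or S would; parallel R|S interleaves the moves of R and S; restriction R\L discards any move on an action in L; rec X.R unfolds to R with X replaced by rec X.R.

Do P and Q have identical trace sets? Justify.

P's transition system — 4 states:
  s0 = rec X. b.c.0 + (0 + 0)\{a,b,c} + c.(d.X + b.X) | =b=> s1, =c=> s2
  s1 = c.0 | =c=> s3
  s2 = d.(rec X. b.c.0 + (0 + 0)\{a,b,c} + c.(d.X + b.X)) + b.(rec X. b.c.0 + (0 + 0)\{a,b,c} + c.(d.X + b.X)) | =b=> s0, =d=> s0
  s3 = 0 | stopped
Q's transition system — 4 states:
  t0 = rec X. c.c.0 + (0 + 0)\{a,b,c} + c.(d.X + b.X) | =c=> t1, =c=> t2
  t1 = c.0 | =c=> t3
  t2 = d.(rec X. c.c.0 + (0 + 0)\{a,b,c} + c.(d.X + b.X)) + b.(rec X. c.c.0 + (0 + 0)\{a,b,c} + c.(d.X + b.X)) | =b=> t0, =d=> t0
  t3 = 0 | stopped
Trace ⟨b⟩ through P, begin at {s0}:
  after b @ step 1: {s1}
  ✓ P
Trace ⟨b⟩ through Q, begin at {t0}:
  after b @ step 1: no successor for Q

NO — witness ⟨b⟩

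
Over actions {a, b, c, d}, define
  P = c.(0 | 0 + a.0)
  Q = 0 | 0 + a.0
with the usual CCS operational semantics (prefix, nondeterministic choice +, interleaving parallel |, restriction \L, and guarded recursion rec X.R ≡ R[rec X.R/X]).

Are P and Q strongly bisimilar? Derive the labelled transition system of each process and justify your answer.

NO

P's transition system — 3 states:
  u0 = c.(0 | 0 + a.0) has moves -c-> u1
  u1 = 0 | 0 + a.0 has moves -a-> u2
  u2 = 0 has moves stopped
Q's transition system — 2 states:
  v0 = 0 | 0 + a.0 has moves -a-> v1
  v1 = 0 has moves stopped
Bisimilarity quotient blocks:
  B0 = {u0}
  B1 = {u1, v0}
  B2 = {u2, v1}
u0 ∈ B0, v0 ∈ B1 → different blocks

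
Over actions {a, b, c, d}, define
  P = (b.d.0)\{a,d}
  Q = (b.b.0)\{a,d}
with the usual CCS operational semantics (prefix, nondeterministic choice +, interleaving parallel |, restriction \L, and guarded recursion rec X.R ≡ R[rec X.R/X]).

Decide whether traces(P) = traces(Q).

traces(P) ≠ traces(Q) — witness ⟨bb⟩

Reachable graph of P (2 states):
  s0 = (b.d.0)\{a,d} | =b=> s1
  s1 = (d.0)\{a,d} | deadlocked
Reachable graph of Q (3 states):
  t0 = (b.b.0)\{a,d} | =b=> t1
  t1 = (b.0)\{a,d} | =b=> t2
  t2 = 0\{a,d} | deadlocked
Trace ⟨bb⟩ through Q, begin at {t0}:
  step 1 (b): {t1}
  step 2 (b): {t2}
  Q completes σ.
Trace ⟨bb⟩ through P, begin at {s0}:
  step 1 (b): {s1}
  step 2 (b): no successor for P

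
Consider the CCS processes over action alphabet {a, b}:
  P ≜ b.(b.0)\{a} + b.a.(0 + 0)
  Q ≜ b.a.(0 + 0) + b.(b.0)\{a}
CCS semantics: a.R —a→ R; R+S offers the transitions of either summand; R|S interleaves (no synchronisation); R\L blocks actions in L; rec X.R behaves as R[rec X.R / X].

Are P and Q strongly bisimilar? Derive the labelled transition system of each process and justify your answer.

YES

P's transition system — 5 states:
  s0 = b.(b.0)\{a} + b.a.(0 + 0) :: —b→ s1, —b→ s2
  s1 = (b.0)\{a} :: —b→ s3
  s2 = a.(0 + 0) :: —a→ s4
  s3 = 0\{a} :: (no moves)
  s4 = 0 + 0 :: (no moves)
Q's transition system — 5 states:
  t0 = b.a.(0 + 0) + b.(b.0)\{a} :: —b→ t1, —b→ t2
  t1 = (b.0)\{a} :: —b→ t3
  t2 = a.(0 + 0) :: —a→ t4
  t3 = 0\{a} :: (no moves)
  t4 = 0 + 0 :: (no moves)
Partition-refinement fixed point:
  B0 = {s0, t0}
  B1 = {s1, t1}
  B2 = {s3, s4, t3, t4}
  B3 = {s2, t2}
s0 ∈ B0, t0 ∈ B0 → same block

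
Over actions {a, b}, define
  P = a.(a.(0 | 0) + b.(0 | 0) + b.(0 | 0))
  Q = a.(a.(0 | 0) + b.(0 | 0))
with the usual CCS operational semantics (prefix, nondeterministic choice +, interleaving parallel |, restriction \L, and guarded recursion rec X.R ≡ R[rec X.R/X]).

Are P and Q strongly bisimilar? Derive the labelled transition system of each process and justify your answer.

P's transition system — 3 states:
  u0 = a.(a.(0 | 0) + b.(0 | 0) + b.(0 | 0)) | ··a··> u1
  u1 = a.(0 | 0) + b.(0 | 0) + b.(0 | 0) | ··a··> u2, ··b··> u2
  u2 = 0 | 0 | ·
Q's transition system — 3 states:
  v0 = a.(a.(0 | 0) + b.(0 | 0)) | ··a··> v1
  v1 = a.(0 | 0) + b.(0 | 0) | ··a··> v2, ··b··> v2
  v2 = 0 | 0 | ·
Coarsest stable partition (strong bisimilarity classes):
  B0 = {u0, v0}
  B1 = {u1, v1}
  B2 = {u2, v2}
u0 ∈ B0, v0 ∈ B0 → same block

P ~ Q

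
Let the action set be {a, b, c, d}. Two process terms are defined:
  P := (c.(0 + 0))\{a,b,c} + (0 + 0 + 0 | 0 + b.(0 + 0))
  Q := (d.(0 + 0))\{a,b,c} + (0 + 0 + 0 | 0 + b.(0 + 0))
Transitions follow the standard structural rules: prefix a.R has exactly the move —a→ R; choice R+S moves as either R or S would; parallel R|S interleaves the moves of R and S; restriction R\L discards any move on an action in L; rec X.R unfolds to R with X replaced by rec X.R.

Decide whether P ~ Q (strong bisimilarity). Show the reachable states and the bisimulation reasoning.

LTS(P): 2 reachable states
  m0 = (c.(0 + 0))\{a,b,c} + (0 + 0 + 0 | 0 + b.(0 + 0)) | --b--▸ m1
  m1 = 0 + 0 | deadlocked
LTS(Q): 3 reachable states
  n0 = (d.(0 + 0))\{a,b,c} + (0 + 0 + 0 | 0 + b.(0 + 0)) | --b--▸ n1, --d--▸ n2
  n1 = 0 + 0 | deadlocked
  n2 = (0 + 0)\{a,b,c} | deadlocked
Bisimilarity quotient blocks:
  B0 = {m0}
  B1 = {m1, n1, n2}
  B2 = {n0}
m0 ∈ B0, n0 ∈ B2 → different blocks

not bisimilar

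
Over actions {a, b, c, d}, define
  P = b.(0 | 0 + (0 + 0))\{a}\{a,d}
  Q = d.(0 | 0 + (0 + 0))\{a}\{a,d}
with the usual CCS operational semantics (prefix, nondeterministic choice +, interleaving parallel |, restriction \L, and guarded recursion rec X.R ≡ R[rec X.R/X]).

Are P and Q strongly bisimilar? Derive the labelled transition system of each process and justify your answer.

NO

Reachable graph of P (2 states):
  p0 = b.(0 | 0 + (0 + 0))\{a}\{a,d} → —b→ p1
  p1 = (0 | 0 + (0 + 0))\{a}\{a,d} → ∅
Reachable graph of Q (2 states):
  q0 = d.(0 | 0 + (0 + 0))\{a}\{a,d} → —d→ q1
  q1 = (0 | 0 + (0 + 0))\{a}\{a,d} → ∅
Bisimilarity quotient blocks:
  B0 = {p0}
  B1 = {p1, q1}
  B2 = {q0}
p0 ∈ B0, q0 ∈ B2 → different blocks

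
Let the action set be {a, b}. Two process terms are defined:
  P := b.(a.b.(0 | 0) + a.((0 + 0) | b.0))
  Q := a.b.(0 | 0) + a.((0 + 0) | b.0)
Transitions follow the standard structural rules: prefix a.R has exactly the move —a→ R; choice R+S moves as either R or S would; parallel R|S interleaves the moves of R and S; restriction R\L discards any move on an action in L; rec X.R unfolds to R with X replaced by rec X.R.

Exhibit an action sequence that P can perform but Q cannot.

b

LTS(P): 6 reachable states
  m0 = b.(a.b.(0 | 0) + a.((0 + 0) | b.0)) has moves —b→ m1
  m1 = a.b.(0 | 0) + a.((0 + 0) | b.0) has moves —a→ m2, —a→ m3
  m2 = (0 + 0) | b.0 has moves —b→ m4
  m3 = b.(0 | 0) has moves —b→ m5
  m4 = (0 + 0) | 0 has moves ·
  m5 = 0 | 0 has moves ·
LTS(Q): 5 reachable states
  n0 = a.b.(0 | 0) + a.((0 + 0) | b.0) has moves —a→ n1, —a→ n2
  n1 = (0 + 0) | b.0 has moves —b→ n3
  n2 = b.(0 | 0) has moves —b→ n4
  n3 = (0 + 0) | 0 has moves ·
  n4 = 0 | 0 has moves ·
Run σ = ⟨b⟩ on P: start {m0}
  [1] b ⇒ {m1}
  P completes σ.
Run σ = ⟨b⟩ on Q: start {n0}
  [1] b ⇒ ∅ (Q stuck)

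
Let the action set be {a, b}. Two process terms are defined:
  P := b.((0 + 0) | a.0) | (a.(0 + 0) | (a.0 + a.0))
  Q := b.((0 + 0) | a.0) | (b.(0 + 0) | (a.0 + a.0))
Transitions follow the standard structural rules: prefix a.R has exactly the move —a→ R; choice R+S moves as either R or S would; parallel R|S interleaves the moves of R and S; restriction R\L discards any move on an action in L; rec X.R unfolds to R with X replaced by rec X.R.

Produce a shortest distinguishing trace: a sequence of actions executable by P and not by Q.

aa

LTS(P): 12 reachable states
  u0 = b.((0 + 0) | a.0) | (a.(0 + 0) | (a.0 + a.0)) :: =a=> u1, =a=> u2, =b=> u3
  u1 = b.((0 + 0) | a.0) | ((0 + 0) | (a.0 + a.0)) :: =a=> u4, =b=> u5
  u2 = b.((0 + 0) | a.0) | (a.(0 + 0) | 0) :: =a=> u4, =b=> u6
  u3 = (0 + 0) | a.0 | (a.(0 + 0) | (a.0 + a.0)) :: =a=> u5, =a=> u6, =a=> u7
  u4 = b.((0 + 0) | a.0) | ((0 + 0) | 0) :: =b=> u8
  u5 = (0 + 0) | a.0 | ((0 + 0) | (a.0 + a.0)) :: =a=> u8, =a=> u9
  u6 = (0 + 0) | a.0 | (a.(0 + 0) | 0) :: =a=> u10, =a=> u8
  u7 = (0 + 0) | 0 | (a.(0 + 0) | (a.0 + a.0)) :: =a=> u10, =a=> u9
  u8 = (0 + 0) | a.0 | ((0 + 0) | 0) :: =a=> u11
  u9 = (0 + 0) | 0 | ((0 + 0) | (a.0 + a.0)) :: =a=> u11
  u10 = (0 + 0) | 0 | (a.(0 + 0) | 0) :: =a=> u11
  u11 = (0 + 0) | 0 | ((0 + 0) | 0) :: ∅
LTS(Q): 12 reachable states
  v0 = b.((0 + 0) | a.0) | (b.(0 + 0) | (a.0 + a.0)) :: =a=> v1, =b=> v2, =b=> v3
  v1 = b.((0 + 0) | a.0) | (b.(0 + 0) | 0) :: =b=> v4, =b=> v5
  v2 = (0 + 0) | a.0 | (b.(0 + 0) | (a.0 + a.0)) :: =a=> v4, =a=> v6, =b=> v7
  v3 = b.((0 + 0) | a.0) | ((0 + 0) | (a.0 + a.0)) :: =a=> v5, =b=> v7
  v4 = (0 + 0) | a.0 | (b.(0 + 0) | 0) :: =a=> v8, =b=> v9
  v5 = b.((0 + 0) | a.0) | ((0 + 0) | 0) :: =b=> v9
  v6 = (0 + 0) | 0 | (b.(0 + 0) | (a.0 + a.0)) :: =a=> v8, =b=> v10
  v7 = (0 + 0) | a.0 | ((0 + 0) | (a.0 + a.0)) :: =a=> v10, =a=> v9
  v8 = (0 + 0) | 0 | (b.(0 + 0) | 0) :: =b=> v11
  v9 = (0 + 0) | a.0 | ((0 + 0) | 0) :: =a=> v11
  v10 = (0 + 0) | 0 | ((0 + 0) | (a.0 + a.0)) :: =a=> v11
  v11 = (0 + 0) | 0 | ((0 + 0) | 0) :: ∅
Executing aa from P (initial set {u0}):
  after a @ step 1: {u1, u2}
  after a @ step 2: {u4}
  ✓ P
Executing aa from Q (initial set {v0}):
  after a @ step 1: {v1}
  after a @ step 2: no successor for Q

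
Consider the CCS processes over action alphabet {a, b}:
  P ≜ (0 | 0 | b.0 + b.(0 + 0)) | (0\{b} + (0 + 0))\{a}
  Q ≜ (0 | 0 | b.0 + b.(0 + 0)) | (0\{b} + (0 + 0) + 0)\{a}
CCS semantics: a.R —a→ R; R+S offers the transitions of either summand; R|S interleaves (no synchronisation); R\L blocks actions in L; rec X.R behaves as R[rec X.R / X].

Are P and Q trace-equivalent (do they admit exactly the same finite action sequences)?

P's transition system — 3 states:
  m0 = (0 | 0 | b.0 + b.(0 + 0)) | (0\{b} + (0 + 0))\{a} :: --b--▸ m1, --b--▸ m2
  m1 = (0 + 0) | (0\{b} + (0 + 0))\{a} :: (no moves)
  m2 = 0 | 0 | 0 | (0\{b} + (0 + 0))\{a} :: (no moves)
Q's transition system — 3 states:
  n0 = (0 | 0 | b.0 + b.(0 + 0)) | (0\{b} + (0 + 0) + 0)\{a} :: --b--▸ n1, --b--▸ n2
  n1 = (0 + 0) | (0\{b} + (0 + 0) + 0)\{a} :: (no moves)
  n2 = 0 | 0 | 0 | (0\{b} + (0 + 0) + 0)\{a} :: (no moves)
Partition-refinement fixed point:
  B0 = {m0, n0}
  B1 = {m1, m2, n1, n2}
m0 ∈ B0, n0 ∈ B0 → same block
Bisimilar ⇒ trace-equivalent.

traces(P) = traces(Q)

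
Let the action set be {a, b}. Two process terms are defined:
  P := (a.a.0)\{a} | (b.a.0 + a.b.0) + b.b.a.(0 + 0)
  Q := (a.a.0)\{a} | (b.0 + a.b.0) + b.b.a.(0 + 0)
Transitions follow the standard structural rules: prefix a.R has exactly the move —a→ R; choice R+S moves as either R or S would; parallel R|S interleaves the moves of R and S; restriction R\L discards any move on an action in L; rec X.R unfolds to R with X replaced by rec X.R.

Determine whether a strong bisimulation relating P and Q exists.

Reachable graph of P (7 states):
  p0 = (a.a.0)\{a} | (b.a.0 + a.b.0) + b.b.a.(0 + 0) :: -a-> p1, -b-> p2, -b-> p3
  p1 = (a.a.0)\{a} | b.0 :: -b-> p4
  p2 = (a.a.0)\{a} | a.0 :: -a-> p4
  p3 = b.a.(0 + 0) :: -b-> p5
  p4 = (a.a.0)\{a} | 0 :: ∅
  p5 = a.(0 + 0) :: -a-> p6
  p6 = 0 + 0 :: ∅
Reachable graph of Q (6 states):
  q0 = (a.a.0)\{a} | (b.0 + a.b.0) + b.b.a.(0 + 0) :: -a-> q1, -b-> q2, -b-> q3
  q1 = (a.a.0)\{a} | b.0 :: -b-> q2
  q2 = (a.a.0)\{a} | 0 :: ∅
  q3 = b.a.(0 + 0) :: -b-> q4
  q4 = a.(0 + 0) :: -a-> q5
  q5 = 0 + 0 :: ∅
Coarsest stable partition (strong bisimilarity classes):
  B0 = {p0}
  B1 = {p2, p5, q4}
  B2 = {p4, p6, q2, q5}
  B3 = {p1, q1}
  B4 = {p3, q3}
  B5 = {q0}
p0 ∈ B0, q0 ∈ B5 → different blocks

P ≁ Q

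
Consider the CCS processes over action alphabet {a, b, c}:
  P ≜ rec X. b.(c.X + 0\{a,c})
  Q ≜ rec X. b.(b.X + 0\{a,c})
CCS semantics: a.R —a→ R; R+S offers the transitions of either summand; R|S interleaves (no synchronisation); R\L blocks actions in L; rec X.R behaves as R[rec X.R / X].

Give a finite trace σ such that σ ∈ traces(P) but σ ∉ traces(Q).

bc

LTS(P): 2 reachable states
  m0 = rec X. b.(c.X + 0\{a,c}) has moves ··b··> m1
  m1 = c.(rec X. b.(c.X + 0\{a,c})) + 0\{a,c} has moves ··c··> m0
LTS(Q): 2 reachable states
  n0 = rec X. b.(b.X + 0\{a,c}) has moves ··b··> n1
  n1 = b.(rec X. b.(b.X + 0\{a,c})) + 0\{a,c} has moves ··b··> n0
Executing bc from P (initial set {m0}):
  [1] b ⇒ {m1}
  [2] c ⇒ {m0}
  ✓ P
Executing bc from Q (initial set {n0}):
  [1] b ⇒ {n1}
  [2] c ⇒ ∅ (Q stuck)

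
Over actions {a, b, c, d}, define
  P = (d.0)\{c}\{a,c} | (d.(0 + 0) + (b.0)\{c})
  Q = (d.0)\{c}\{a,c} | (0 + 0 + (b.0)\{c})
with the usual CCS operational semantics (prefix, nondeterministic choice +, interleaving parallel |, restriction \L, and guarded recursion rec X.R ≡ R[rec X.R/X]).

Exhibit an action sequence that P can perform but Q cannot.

dd

P's transition system — 6 states:
  s0 = (d.0)\{c}\{a,c} | (d.(0 + 0) + (b.0)\{c}) | —b→ s1, —d→ s2, —d→ s3
  s1 = (d.0)\{c}\{a,c} | 0\{c} | —d→ s4
  s2 = (d.0)\{c}\{a,c} | (0 + 0) | —d→ s5
  s3 = 0\{c}\{a,c} | (d.(0 + 0) + (b.0)\{c}) | —b→ s4, —d→ s5
  s4 = 0\{c}\{a,c} | 0\{c} | ∅
  s5 = 0\{c}\{a,c} | (0 + 0) | ∅
Q's transition system — 4 states:
  t0 = (d.0)\{c}\{a,c} | (0 + 0 + (b.0)\{c}) | —b→ t1, —d→ t2
  t1 = (d.0)\{c}\{a,c} | 0\{c} | —d→ t3
  t2 = 0\{c}\{a,c} | (0 + 0 + (b.0)\{c}) | —b→ t3
  t3 = 0\{c}\{a,c} | 0\{c} | ∅
Run σ = ⟨dd⟩ on P: start {s0}
  after d @ step 1: {s2, s3}
  after d @ step 2: {s5}
  — P admits the full trace.
Run σ = ⟨dd⟩ on Q: start {t0}
  after d @ step 1: {t2}
  after d @ step 2: ∅ (Q stuck)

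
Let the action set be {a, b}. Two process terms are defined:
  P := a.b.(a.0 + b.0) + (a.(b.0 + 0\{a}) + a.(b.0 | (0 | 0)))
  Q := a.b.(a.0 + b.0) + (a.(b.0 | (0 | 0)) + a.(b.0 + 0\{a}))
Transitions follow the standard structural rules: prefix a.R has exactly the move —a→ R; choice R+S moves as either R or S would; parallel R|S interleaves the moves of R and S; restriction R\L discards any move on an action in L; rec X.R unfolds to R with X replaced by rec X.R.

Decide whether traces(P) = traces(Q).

Reachable graph of P (7 states):
  p0 = a.b.(a.0 + b.0) + (a.(b.0 + 0\{a}) + a.(b.0 | (0 | 0))) ⊢ -a-> p1, -a-> p2, -a-> p3
  p1 = b.(a.0 + b.0) ⊢ -b-> p4
  p2 = b.0 + 0\{a} ⊢ -b-> p5
  p3 = b.0 | (0 | 0) ⊢ -b-> p6
  p4 = a.0 + b.0 ⊢ -a-> p5, -b-> p5
  p5 = 0 ⊢ (no moves)
  p6 = 0 | (0 | 0) ⊢ (no moves)
Reachable graph of Q (7 states):
  q0 = a.b.(a.0 + b.0) + (a.(b.0 | (0 | 0)) + a.(b.0 + 0\{a})) ⊢ -a-> q1, -a-> q2, -a-> q3
  q1 = b.(a.0 + b.0) ⊢ -b-> q4
  q2 = b.0 + 0\{a} ⊢ -b-> q5
  q3 = b.0 | (0 | 0) ⊢ -b-> q6
  q4 = a.0 + b.0 ⊢ -a-> q5, -b-> q5
  q5 = 0 ⊢ (no moves)
  q6 = 0 | (0 | 0) ⊢ (no moves)
Partition-refinement fixed point:
  B0 = {p0, q0}
  B1 = {p2, p3, q2, q3}
  B2 = {p5, p6, q5, q6}
  B3 = {p1, q1}
  B4 = {p4, q4}
p0 ∈ B0, q0 ∈ B0 → same block
Bisimilar ⇒ trace-equivalent.

YES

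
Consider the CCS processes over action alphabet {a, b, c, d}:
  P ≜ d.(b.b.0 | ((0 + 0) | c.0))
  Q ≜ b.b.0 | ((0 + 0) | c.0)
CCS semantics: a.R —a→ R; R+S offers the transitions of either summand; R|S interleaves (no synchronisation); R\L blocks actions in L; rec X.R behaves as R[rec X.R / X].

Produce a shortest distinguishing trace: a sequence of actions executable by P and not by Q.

d

LTS(P): 7 reachable states
  s0 = d.(b.b.0 | ((0 + 0) | c.0)) | --d--▸ s1
  s1 = b.b.0 | ((0 + 0) | c.0) | --b--▸ s2, --c--▸ s3
  s2 = b.0 | ((0 + 0) | c.0) | --b--▸ s4, --c--▸ s5
  s3 = b.b.0 | ((0 + 0) | 0) | --b--▸ s5
  s4 = 0 | ((0 + 0) | c.0) | --c--▸ s6
  s5 = b.0 | ((0 + 0) | 0) | --b--▸ s6
  s6 = 0 | ((0 + 0) | 0) | deadlocked
LTS(Q): 6 reachable states
  t0 = b.b.0 | ((0 + 0) | c.0) | --b--▸ t1, --c--▸ t2
  t1 = b.0 | ((0 + 0) | c.0) | --b--▸ t3, --c--▸ t4
  t2 = b.b.0 | ((0 + 0) | 0) | --b--▸ t4
  t3 = 0 | ((0 + 0) | c.0) | --c--▸ t5
  t4 = b.0 | ((0 + 0) | 0) | --b--▸ t5
  t5 = 0 | ((0 + 0) | 0) | deadlocked
Executing d from P (initial set {s0}):
  [1] d ⇒ {s1}
  ✓ P
Executing d from Q (initial set {t0}):
  [1] d ⇒ no successor for Q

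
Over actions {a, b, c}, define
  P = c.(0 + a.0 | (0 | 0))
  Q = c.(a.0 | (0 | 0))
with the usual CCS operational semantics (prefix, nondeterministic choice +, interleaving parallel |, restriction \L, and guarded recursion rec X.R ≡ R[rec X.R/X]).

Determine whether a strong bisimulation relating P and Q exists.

Reachable graph of P (3 states):
  m0 = c.(0 + a.0 | (0 | 0)) has moves =c=> m1
  m1 = 0 + a.0 | (0 | 0) has moves =a=> m2
  m2 = 0 | (0 | 0) has moves stopped
Reachable graph of Q (3 states):
  n0 = c.(a.0 | (0 | 0)) has moves =c=> n1
  n1 = a.0 | (0 | 0) has moves =a=> n2
  n2 = 0 | (0 | 0) has moves stopped
Coarsest stable partition (strong bisimilarity classes):
  B0 = {m0, n0}
  B1 = {m1, n1}
  B2 = {m2, n2}
m0 ∈ B0, n0 ∈ B0 → same block

P ~ Q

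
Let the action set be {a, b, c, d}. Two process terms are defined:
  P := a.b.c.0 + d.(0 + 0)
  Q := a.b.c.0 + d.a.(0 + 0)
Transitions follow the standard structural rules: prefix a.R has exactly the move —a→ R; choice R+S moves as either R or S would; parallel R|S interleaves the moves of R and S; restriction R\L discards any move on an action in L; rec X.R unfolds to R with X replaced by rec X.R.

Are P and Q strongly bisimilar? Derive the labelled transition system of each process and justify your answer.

P's transition system — 5 states:
  u0 = a.b.c.0 + d.(0 + 0) has moves ··a··> u1, ··d··> u2
  u1 = b.c.0 has moves ··b··> u3
  u2 = 0 + 0 has moves deadlocked
  u3 = c.0 has moves ··c··> u4
  u4 = 0 has moves deadlocked
Q's transition system — 6 states:
  v0 = a.b.c.0 + d.a.(0 + 0) has moves ··a··> v1, ··d··> v2
  v1 = b.c.0 has moves ··b··> v3
  v2 = a.(0 + 0) has moves ··a··> v4
  v3 = c.0 has moves ··c··> v5
  v4 = 0 + 0 has moves deadlocked
  v5 = 0 has moves deadlocked
Bisimilarity quotient blocks:
  B0 = {u0}
  B1 = {u2, u4, v4, v5}
  B2 = {u1, v1}
  B3 = {u3, v3}
  B4 = {v0}
  B5 = {v2}
u0 ∈ B0, v0 ∈ B4 → different blocks

P ≁ Q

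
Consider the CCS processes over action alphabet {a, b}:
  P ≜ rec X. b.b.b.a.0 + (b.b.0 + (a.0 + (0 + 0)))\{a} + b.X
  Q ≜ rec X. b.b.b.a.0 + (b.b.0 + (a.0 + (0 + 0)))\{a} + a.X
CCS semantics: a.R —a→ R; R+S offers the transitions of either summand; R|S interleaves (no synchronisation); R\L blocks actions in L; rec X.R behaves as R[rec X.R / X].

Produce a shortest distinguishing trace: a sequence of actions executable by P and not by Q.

Reachable graph of P (7 states):
  u0 = rec X. b.b.b.a.0 + (b.b.0 + (a.0 + (0 + 0)))\{a} + b.X ⊢ -b-> u0, -b-> u1, -b-> u2
  u1 = (b.0)\{a} ⊢ -b-> u3
  u2 = b.b.a.0 ⊢ -b-> u4
  u3 = 0\{a} ⊢ ·
  u4 = b.a.0 ⊢ -b-> u5
  u5 = a.0 ⊢ -a-> u6
  u6 = 0 ⊢ ·
Reachable graph of Q (7 states):
  v0 = rec X. b.b.b.a.0 + (b.b.0 + (a.0 + (0 + 0)))\{a} + a.X ⊢ -a-> v0, -b-> v1, -b-> v2
  v1 = (b.0)\{a} ⊢ -b-> v3
  v2 = b.b.a.0 ⊢ -b-> v4
  v3 = 0\{a} ⊢ ·
  v4 = b.a.0 ⊢ -b-> v5
  v5 = a.0 ⊢ -a-> v6
  v6 = 0 ⊢ ·
Trace ⟨bbbb⟩ through P, begin at {u0}:
  step 1 (b): {u0, u1, u2}
  step 2 (b): {u0, u1, u2, u3, u4}
  step 3 (b): {u0, u1, u2, u3, u4, u5}
  step 4 (b): {u0, u1, u2, u3, u4, u5}
  — P admits the full trace.
Trace ⟨bbbb⟩ through Q, begin at {v0}:
  step 1 (b): {v1, v2}
  step 2 (b): {v3, v4}
  step 3 (b): {v5}
  step 4 (b): ∅  — Q cannot continue

bbbb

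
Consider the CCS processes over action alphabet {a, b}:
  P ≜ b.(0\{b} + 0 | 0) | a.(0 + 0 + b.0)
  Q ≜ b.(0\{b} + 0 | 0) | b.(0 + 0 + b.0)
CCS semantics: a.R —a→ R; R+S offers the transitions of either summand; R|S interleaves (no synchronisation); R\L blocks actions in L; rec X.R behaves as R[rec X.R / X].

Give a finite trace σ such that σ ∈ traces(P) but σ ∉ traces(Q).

a

LTS(P): 6 reachable states
  p0 = b.(0\{b} + 0 | 0) | a.(0 + 0 + b.0) has moves ··a··> p1, ··b··> p2
  p1 = b.(0\{b} + 0 | 0) | (0 + 0 + b.0) has moves ··b··> p3, ··b··> p4
  p2 = (0\{b} + 0 | 0) | a.(0 + 0 + b.0) has moves ··a··> p3
  p3 = (0\{b} + 0 | 0) | (0 + 0 + b.0) has moves ··b··> p5
  p4 = b.(0\{b} + 0 | 0) | 0 has moves ··b··> p5
  p5 = (0\{b} + 0 | 0) | 0 has moves stopped
LTS(Q): 6 reachable states
  q0 = b.(0\{b} + 0 | 0) | b.(0 + 0 + b.0) has moves ··b··> q1, ··b··> q2
  q1 = (0\{b} + 0 | 0) | b.(0 + 0 + b.0) has moves ··b··> q3
  q2 = b.(0\{b} + 0 | 0) | (0 + 0 + b.0) has moves ··b··> q3, ··b··> q4
  q3 = (0\{b} + 0 | 0) | (0 + 0 + b.0) has moves ··b··> q5
  q4 = b.(0\{b} + 0 | 0) | 0 has moves ··b··> q5
  q5 = (0\{b} + 0 | 0) | 0 has moves stopped
Executing a from P (initial set {p0}):
  [1] a ⇒ {p1}
  ✓ P
Executing a from Q (initial set {q0}):
  [1] a ⇒ ∅  — Q cannot continue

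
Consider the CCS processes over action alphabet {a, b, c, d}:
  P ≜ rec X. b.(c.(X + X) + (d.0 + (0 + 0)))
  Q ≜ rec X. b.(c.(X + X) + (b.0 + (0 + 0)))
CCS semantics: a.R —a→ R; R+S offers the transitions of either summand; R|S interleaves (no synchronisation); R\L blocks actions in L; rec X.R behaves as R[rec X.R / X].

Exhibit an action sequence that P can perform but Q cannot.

bd

Reachable graph of P (4 states):
  p0 = rec X. b.(c.(X + X) + (d.0 + (0 + 0))) | ··b··> p1
  p1 = c.((rec X. b.(c.(X + X) + (d.0 + (0 + 0)))) + (rec X. b.(c.(X + X) + (d.0 + (0 + 0))))) + (d.0 + (0 + 0)) | ··c··> p2, ··d··> p3
  p2 = (rec X. b.(c.(X + X) + (d.0 + (0 + 0)))) + (rec X. b.(c.(X + X) + (d.0 + (0 + 0)))) | ··b··> p1
  p3 = 0 | stopped
Reachable graph of Q (4 states):
  q0 = rec X. b.(c.(X + X) + (b.0 + (0 + 0))) | ··b··> q1
  q1 = c.((rec X. b.(c.(X + X) + (b.0 + (0 + 0)))) + (rec X. b.(c.(X + X) + (b.0 + (0 + 0))))) + (b.0 + (0 + 0)) | ··b··> q2, ··c··> q3
  q2 = 0 | stopped
  q3 = (rec X. b.(c.(X + X) + (b.0 + (0 + 0)))) + (rec X. b.(c.(X + X) + (b.0 + (0 + 0)))) | ··b··> q1
Executing bd from P (initial set {p0}):
  step 1 (b): {p1}
  step 2 (d): {p3}
  — P admits the full trace.
Executing bd from Q (initial set {q0}):
  step 1 (b): {q1}
  step 2 (d): no successor for Q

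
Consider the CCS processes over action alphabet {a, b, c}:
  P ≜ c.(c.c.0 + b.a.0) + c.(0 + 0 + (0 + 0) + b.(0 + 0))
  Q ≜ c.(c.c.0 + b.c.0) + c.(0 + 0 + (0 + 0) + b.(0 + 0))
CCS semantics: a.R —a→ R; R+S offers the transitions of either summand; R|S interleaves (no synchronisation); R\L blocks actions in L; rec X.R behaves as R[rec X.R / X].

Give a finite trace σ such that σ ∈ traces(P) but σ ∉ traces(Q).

cba

P's transition system — 7 states:
  p0 = c.(c.c.0 + b.a.0) + c.(0 + 0 + (0 + 0) + b.(0 + 0)) has moves ··c··> p1, ··c··> p2
  p1 = 0 + 0 + (0 + 0) + b.(0 + 0) has moves ··b··> p3
  p2 = c.c.0 + b.a.0 has moves ··b··> p4, ··c··> p5
  p3 = 0 + 0 has moves deadlocked
  p4 = a.0 has moves ··a··> p6
  p5 = c.0 has moves ··c··> p6
  p6 = 0 has moves deadlocked
Q's transition system — 6 states:
  q0 = c.(c.c.0 + b.c.0) + c.(0 + 0 + (0 + 0) + b.(0 + 0)) has moves ··c··> q1, ··c··> q2
  q1 = 0 + 0 + (0 + 0) + b.(0 + 0) has moves ··b··> q3
  q2 = c.c.0 + b.c.0 has moves ··b··> q4, ··c··> q4
  q3 = 0 + 0 has moves deadlocked
  q4 = c.0 has moves ··c··> q5
  q5 = 0 has moves deadlocked
Trace ⟨cba⟩ through P, begin at {p0}:
  step 1 (c): {p1, p2}
  step 2 (b): {p3, p4}
  step 3 (a): {p6}
  ✓ P
Trace ⟨cba⟩ through Q, begin at {q0}:
  step 1 (c): {q1, q2}
  step 2 (b): {q3, q4}
  step 3 (a): ∅  — Q cannot continue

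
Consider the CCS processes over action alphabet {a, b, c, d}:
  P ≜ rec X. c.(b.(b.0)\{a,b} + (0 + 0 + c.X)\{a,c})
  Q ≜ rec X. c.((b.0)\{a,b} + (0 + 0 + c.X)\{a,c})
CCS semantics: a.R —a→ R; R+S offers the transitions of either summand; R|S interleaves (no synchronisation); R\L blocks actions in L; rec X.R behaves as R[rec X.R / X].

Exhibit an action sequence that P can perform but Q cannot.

cb

LTS(P): 3 reachable states
  m0 = rec X. c.(b.(b.0)\{a,b} + (0 + 0 + c.X)\{a,c}) has moves -c-> m1
  m1 = b.(b.0)\{a,b} + (0 + 0 + c.(rec X. c.(b.(b.0)\{a,b} + (0 + 0 + c.X)\{a,c})))\{a,c} has moves -b-> m2
  m2 = (b.0)\{a,b} has moves deadlocked
LTS(Q): 2 reachable states
  n0 = rec X. c.((b.0)\{a,b} + (0 + 0 + c.X)\{a,c}) has moves -c-> n1
  n1 = (b.0)\{a,b} + (0 + 0 + c.(rec X. c.((b.0)\{a,b} + (0 + 0 + c.X)\{a,c})))\{a,c} has moves deadlocked
Executing cb from P (initial set {m0}):
  after c @ step 1: {m1}
  after b @ step 2: {m2}
  — P admits the full trace.
Executing cb from Q (initial set {n0}):
  after c @ step 1: {n1}
  after b @ step 2: no successor for Q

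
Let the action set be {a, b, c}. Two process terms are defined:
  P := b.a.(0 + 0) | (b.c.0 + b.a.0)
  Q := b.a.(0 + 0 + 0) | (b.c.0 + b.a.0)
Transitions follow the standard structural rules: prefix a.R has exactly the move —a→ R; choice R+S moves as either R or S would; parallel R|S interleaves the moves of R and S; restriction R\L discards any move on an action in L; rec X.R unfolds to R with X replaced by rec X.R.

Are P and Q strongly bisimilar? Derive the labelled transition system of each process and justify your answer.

Reachable graph of P (12 states):
  m0 = b.a.(0 + 0) | (b.c.0 + b.a.0) → ··b··> m1, ··b··> m2, ··b··> m3
  m1 = a.(0 + 0) | (b.c.0 + b.a.0) → ··a··> m4, ··b··> m5, ··b··> m6
  m2 = b.a.(0 + 0) | a.0 → ··a··> m7, ··b··> m5
  m3 = b.a.(0 + 0) | c.0 → ··b··> m6, ··c··> m7
  m4 = (0 + 0) | (b.c.0 + b.a.0) → ··b··> m8, ··b··> m9
  m5 = a.(0 + 0) | a.0 → ··a··> m10, ··a··> m8
  m6 = a.(0 + 0) | c.0 → ··a··> m9, ··c··> m10
  m7 = b.a.(0 + 0) | 0 → ··b··> m10
  m8 = (0 + 0) | a.0 → ··a··> m11
  m9 = (0 + 0) | c.0 → ··c··> m11
  m10 = a.(0 + 0) | 0 → ··a··> m11
  m11 = (0 + 0) | 0 → ·
Reachable graph of Q (12 states):
  n0 = b.a.(0 + 0 + 0) | (b.c.0 + b.a.0) → ··b··> n1, ··b··> n2, ··b··> n3
  n1 = a.(0 + 0 + 0) | (b.c.0 + b.a.0) → ··a··> n4, ··b··> n5, ··b··> n6
  n2 = b.a.(0 + 0 + 0) | a.0 → ··a··> n7, ··b··> n5
  n3 = b.a.(0 + 0 + 0) | c.0 → ··b··> n6, ··c··> n7
  n4 = (0 + 0 + 0) | (b.c.0 + b.a.0) → ··b··> n8, ··b··> n9
  n5 = a.(0 + 0 + 0) | a.0 → ··a··> n10, ··a··> n8
  n6 = a.(0 + 0 + 0) | c.0 → ··a··> n9, ··c··> n10
  n7 = b.a.(0 + 0 + 0) | 0 → ··b··> n10
  n8 = (0 + 0 + 0) | a.0 → ··a··> n11
  n9 = (0 + 0 + 0) | c.0 → ··c··> n11
  n10 = a.(0 + 0 + 0) | 0 → ··a··> n11
  n11 = (0 + 0 + 0) | 0 → ·
Bisimilarity quotient blocks:
  B0 = {m0, n0}
  B1 = {m1, n1}
  B2 = {m5, n5}
  B3 = {m10, m8, n10, n8}
  B4 = {m11, n11}
  B5 = {m6, n6}
  B6 = {m9, n9}
  B7 = {m4, n4}
  B8 = {m2, n2}
  B9 = {m7, n7}
  B10 = {m3, n3}
m0 ∈ B0, n0 ∈ B0 → same block

bisimilar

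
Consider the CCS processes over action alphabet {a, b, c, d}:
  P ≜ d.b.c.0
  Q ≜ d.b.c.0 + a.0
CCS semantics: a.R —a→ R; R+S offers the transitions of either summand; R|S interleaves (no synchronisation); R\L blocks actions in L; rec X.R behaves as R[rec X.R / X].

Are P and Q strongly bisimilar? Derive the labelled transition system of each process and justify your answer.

P's transition system — 4 states:
  m0 = d.b.c.0 :: ··d··> m1
  m1 = b.c.0 :: ··b··> m2
  m2 = c.0 :: ··c··> m3
  m3 = 0 :: (no moves)
Q's transition system — 4 states:
  n0 = d.b.c.0 + a.0 :: ··a··> n1, ··d··> n2
  n1 = 0 :: (no moves)
  n2 = b.c.0 :: ··b··> n3
  n3 = c.0 :: ··c··> n1
Bisimilarity quotient blocks:
  B0 = {m0}
  B1 = {m1, n2}
  B2 = {m2, n3}
  B3 = {m3, n1}
  B4 = {n0}
m0 ∈ B0, n0 ∈ B4 → different blocks

P ≁ Q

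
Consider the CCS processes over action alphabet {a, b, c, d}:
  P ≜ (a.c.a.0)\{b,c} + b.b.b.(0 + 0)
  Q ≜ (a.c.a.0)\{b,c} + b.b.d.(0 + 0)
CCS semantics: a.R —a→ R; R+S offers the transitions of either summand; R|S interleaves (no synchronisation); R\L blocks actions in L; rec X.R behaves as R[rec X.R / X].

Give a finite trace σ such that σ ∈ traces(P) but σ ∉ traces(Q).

LTS(P): 5 reachable states
  s0 = (a.c.a.0)\{b,c} + b.b.b.(0 + 0) has moves =a=> s1, =b=> s2
  s1 = (c.a.0)\{b,c} has moves ·
  s2 = b.b.(0 + 0) has moves =b=> s3
  s3 = b.(0 + 0) has moves =b=> s4
  s4 = 0 + 0 has moves ·
LTS(Q): 5 reachable states
  t0 = (a.c.a.0)\{b,c} + b.b.d.(0 + 0) has moves =a=> t1, =b=> t2
  t1 = (c.a.0)\{b,c} has moves ·
  t2 = b.d.(0 + 0) has moves =b=> t3
  t3 = d.(0 + 0) has moves =d=> t4
  t4 = 0 + 0 has moves ·
Run σ = ⟨bbb⟩ on P: start {s0}
  after b @ step 1: {s2}
  after b @ step 2: {s3}
  after b @ step 3: {s4}
  — P admits the full trace.
Run σ = ⟨bbb⟩ on Q: start {t0}
  after b @ step 1: {t2}
  after b @ step 2: {t3}
  after b @ step 3: ∅  — Q cannot continue

bbb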